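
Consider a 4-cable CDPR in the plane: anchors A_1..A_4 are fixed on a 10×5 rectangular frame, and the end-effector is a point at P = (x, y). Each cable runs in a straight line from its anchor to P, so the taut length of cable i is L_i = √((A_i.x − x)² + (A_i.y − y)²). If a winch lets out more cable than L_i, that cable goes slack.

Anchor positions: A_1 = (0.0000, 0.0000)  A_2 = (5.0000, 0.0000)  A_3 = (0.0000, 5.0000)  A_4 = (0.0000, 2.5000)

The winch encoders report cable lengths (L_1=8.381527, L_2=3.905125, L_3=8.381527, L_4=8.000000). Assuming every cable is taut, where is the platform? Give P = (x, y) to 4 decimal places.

circle eqns → linear via eq_j − eq_1; set q_j = A_j·A_j − L_j²
q_1 = 0.0000+0.0000−70.2500 = -70.2500
-10.0000·x + 0.0000·y = q_1−q_2 = -80.0000
0.0000·x − 10.0000·y = q_1−q_3 = -25.0000
0.0000·x − 5.0000·y = q_1−q_4 = -12.5000
solve first two rows → x=8.0000, y=2.5000
check cable 4: ‖A_4−P‖² = 64.0000 ≈ L_4² = 64.0000 ✓

(8.0000, 2.5000)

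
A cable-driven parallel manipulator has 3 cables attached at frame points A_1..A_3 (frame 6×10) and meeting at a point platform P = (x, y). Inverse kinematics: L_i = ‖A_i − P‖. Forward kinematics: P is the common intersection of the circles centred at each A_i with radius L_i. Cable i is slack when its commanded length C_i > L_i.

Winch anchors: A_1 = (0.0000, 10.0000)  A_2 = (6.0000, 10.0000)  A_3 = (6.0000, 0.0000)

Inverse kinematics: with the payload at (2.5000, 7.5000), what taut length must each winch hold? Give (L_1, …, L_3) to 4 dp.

L_1 = √((0.0000−2.5000)² + (10.0000−7.5000)²) = 3.5355
L_2 = √((6.0000−2.5000)² + (10.0000−7.5000)²) = 4.3012
L_3 = √((6.0000−2.5000)² + (0.0000−7.5000)²) = 8.2765

(3.5355, 4.3012, 8.2765)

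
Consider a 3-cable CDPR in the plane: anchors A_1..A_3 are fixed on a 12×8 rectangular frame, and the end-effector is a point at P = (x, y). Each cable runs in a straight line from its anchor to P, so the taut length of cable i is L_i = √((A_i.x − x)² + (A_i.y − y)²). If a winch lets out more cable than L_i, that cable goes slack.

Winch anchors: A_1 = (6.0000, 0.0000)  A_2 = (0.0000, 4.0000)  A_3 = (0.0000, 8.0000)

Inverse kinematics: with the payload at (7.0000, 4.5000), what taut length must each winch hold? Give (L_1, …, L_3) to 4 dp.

L_1 = √((6.0000−7.0000)² + (0.0000−4.5000)²) = 4.6098
L_2 = √((0.0000−7.0000)² + (4.0000−4.5000)²) = 7.0178
L_3 = √((0.0000−7.0000)² + (8.0000−4.5000)²) = 7.8262

(4.6098, 7.0178, 7.8262)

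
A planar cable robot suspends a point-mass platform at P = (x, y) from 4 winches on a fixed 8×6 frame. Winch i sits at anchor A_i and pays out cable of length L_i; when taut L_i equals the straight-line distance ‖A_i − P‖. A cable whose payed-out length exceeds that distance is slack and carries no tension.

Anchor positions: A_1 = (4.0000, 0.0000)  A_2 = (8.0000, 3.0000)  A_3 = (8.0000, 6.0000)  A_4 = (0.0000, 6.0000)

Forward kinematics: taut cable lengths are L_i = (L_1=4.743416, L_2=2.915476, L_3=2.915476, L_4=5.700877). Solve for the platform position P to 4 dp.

(5.5000, 4.5000)

each cable: (A_i−P)·(A_i−P) = L_i²; let q_i = ‖A_i‖²−L_i²
q_1 = 16.0000+0.0000−22.5000 = -6.5000
row 1: -8.0000x − 6.0000y = -71.0000  (q_2=64.5000)
row 2: -8.0000x − 12.0000y = -98.0000  (q_3=91.5000)
row 3: 8.0000x − 12.0000y = -10.0000  (q_4=3.5000)
Cramer on rows 1–2 → x = 5.5000, y = 4.5000
check cable 4: ‖A_4−P‖² = 32.5000 ≈ L_4² = 32.5000 ✓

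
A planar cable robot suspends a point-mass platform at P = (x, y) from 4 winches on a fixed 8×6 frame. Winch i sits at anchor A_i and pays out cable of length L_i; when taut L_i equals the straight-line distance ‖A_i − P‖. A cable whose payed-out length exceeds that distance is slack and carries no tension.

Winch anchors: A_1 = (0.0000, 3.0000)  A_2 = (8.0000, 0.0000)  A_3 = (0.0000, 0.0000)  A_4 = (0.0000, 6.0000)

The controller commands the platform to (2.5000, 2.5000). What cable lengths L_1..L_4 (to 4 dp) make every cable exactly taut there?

L_1: Δ = A_1−P = (-2.5000, 0.5000) → ‖Δ‖ = √6.5000 = 2.5495
L_2: Δ = A_2−P = (5.5000, -2.5000) → ‖Δ‖ = √36.5000 = 6.0415
L_3: Δ = A_3−P = (-2.5000, -2.5000) → ‖Δ‖ = √12.5000 = 3.5355
L_4: Δ = A_4−P = (-2.5000, 3.5000) → ‖Δ‖ = √18.5000 = 4.3012

(2.5495, 6.0415, 3.5355, 4.3012)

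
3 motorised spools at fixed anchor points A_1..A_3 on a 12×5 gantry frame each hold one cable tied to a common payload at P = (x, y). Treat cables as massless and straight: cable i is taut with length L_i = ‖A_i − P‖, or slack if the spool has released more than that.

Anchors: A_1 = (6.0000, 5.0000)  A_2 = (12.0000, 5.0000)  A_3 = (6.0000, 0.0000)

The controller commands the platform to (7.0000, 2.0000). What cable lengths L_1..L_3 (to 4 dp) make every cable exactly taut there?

(3.1623, 5.8310, 2.2361)

cable 1: Δx=-1.0000, Δy=3.0000; L_1 = √(Δx²+Δy²) = 3.1623
cable 2: Δx=5.0000, Δy=3.0000; L_2 = √(Δx²+Δy²) = 5.8310
cable 3: Δx=-1.0000, Δy=-2.0000; L_3 = √(Δx²+Δy²) = 2.2361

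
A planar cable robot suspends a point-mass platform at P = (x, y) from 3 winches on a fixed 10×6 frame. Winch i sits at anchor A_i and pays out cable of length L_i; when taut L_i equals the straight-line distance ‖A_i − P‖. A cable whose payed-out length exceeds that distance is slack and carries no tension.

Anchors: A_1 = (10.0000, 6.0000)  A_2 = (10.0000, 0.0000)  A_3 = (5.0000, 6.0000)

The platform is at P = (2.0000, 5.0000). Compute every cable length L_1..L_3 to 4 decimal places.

(8.0623, 9.4340, 3.1623)

L_1: Δ = A_1−P = (8.0000, 1.0000) → ‖Δ‖ = √65.0000 = 8.0623
L_2: Δ = A_2−P = (8.0000, -5.0000) → ‖Δ‖ = √89.0000 = 9.4340
L_3: Δ = A_3−P = (3.0000, 1.0000) → ‖Δ‖ = √10.0000 = 3.1623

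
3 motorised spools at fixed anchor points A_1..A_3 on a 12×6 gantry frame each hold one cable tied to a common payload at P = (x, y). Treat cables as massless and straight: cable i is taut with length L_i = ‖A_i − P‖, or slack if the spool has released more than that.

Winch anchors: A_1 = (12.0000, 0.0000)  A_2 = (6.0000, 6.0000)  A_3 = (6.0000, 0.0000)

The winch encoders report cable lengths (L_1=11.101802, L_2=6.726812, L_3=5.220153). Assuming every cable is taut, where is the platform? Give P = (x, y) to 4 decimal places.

(1.0000, 1.5000)

each cable: (A_i−P)·(A_i−P) = L_i²; let k_i = ‖A_i‖²−L_i²
k_1 = 144.0000+0.0000−123.2500 = 20.7500
row 1: 12.0000x − 12.0000y = -6.0000  (k_2=26.7500)
row 2: 12.0000x + 0.0000y = 12.0000  (k_3=8.7500)
Cramer on rows 1–2 → x = 1.0000, y = 1.5000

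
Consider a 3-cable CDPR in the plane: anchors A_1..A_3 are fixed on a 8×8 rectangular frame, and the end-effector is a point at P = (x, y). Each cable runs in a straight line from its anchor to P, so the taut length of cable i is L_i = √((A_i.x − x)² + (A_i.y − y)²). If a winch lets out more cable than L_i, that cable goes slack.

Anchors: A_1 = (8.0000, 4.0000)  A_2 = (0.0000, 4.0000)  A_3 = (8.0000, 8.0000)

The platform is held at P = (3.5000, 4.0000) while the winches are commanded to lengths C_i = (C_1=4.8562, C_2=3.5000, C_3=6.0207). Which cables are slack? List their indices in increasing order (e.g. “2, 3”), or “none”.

1

i=1: geometric 4.5000 vs commanded 4.8562 ⇒ slack
i=2: geometric 3.5000 vs commanded 3.5000 ⇒ taut
i=3: geometric 6.0208 vs commanded 6.0207 ⇒ taut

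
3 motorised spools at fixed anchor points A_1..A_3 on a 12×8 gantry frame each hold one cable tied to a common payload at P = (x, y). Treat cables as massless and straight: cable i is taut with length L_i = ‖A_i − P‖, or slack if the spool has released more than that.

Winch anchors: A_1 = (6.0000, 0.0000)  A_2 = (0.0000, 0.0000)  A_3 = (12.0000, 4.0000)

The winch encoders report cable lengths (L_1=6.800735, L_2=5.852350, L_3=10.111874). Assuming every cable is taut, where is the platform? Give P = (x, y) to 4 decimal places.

expand ‖A_i−P‖²=L_i² and subtract eq 1 (c_i ≔ ‖A_i‖²−L_i²)
c_1 = 36.0000+0.0000−46.2500 = -10.2500
eq1−eq2 → [12.0000  0.0000]·P = 24.0000
eq1−eq3 → [-12.0000  -8.0000]·P = -68.0000
2×2 solve → P = (2.0000, 5.5000)

(2.0000, 5.5000)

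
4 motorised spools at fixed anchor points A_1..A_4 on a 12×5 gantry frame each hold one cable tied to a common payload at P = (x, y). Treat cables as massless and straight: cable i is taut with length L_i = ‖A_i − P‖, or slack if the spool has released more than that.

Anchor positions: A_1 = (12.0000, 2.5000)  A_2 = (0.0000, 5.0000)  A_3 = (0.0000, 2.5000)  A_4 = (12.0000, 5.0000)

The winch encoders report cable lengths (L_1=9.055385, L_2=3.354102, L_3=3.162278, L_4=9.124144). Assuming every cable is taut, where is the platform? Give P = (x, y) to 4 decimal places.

expand ‖A_i−P‖²=L_i² and subtract eq 1 (q_i ≔ ‖A_i‖²−L_i²)
q_1 = 144.0000+6.2500−82.0000 = 68.2500
eq1−eq2 → [24.0000  -5.0000]·P = 54.5000
eq1−eq3 → [24.0000  0.0000]·P = 72.0000
eq1−eq4 → [0.0000  -5.0000]·P = -17.5000
2×2 solve → P = (3.0000, 3.5000)
check cable 4: ‖A_4−P‖² = 83.2500 ≈ L_4² = 83.2500 ✓

(3.0000, 3.5000)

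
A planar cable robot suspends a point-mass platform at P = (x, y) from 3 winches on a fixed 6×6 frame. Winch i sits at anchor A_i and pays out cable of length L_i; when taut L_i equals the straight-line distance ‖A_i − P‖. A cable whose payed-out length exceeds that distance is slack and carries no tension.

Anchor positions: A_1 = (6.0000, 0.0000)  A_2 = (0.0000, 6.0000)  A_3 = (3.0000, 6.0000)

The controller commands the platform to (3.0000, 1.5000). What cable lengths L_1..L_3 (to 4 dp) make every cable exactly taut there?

(3.3541, 5.4083, 4.5000)

cable 1: Δx=3.0000, Δy=-1.5000; L_1 = √(Δx²+Δy²) = 3.3541
cable 2: Δx=-3.0000, Δy=4.5000; L_2 = √(Δx²+Δy²) = 5.4083
cable 3: Δx=0.0000, Δy=4.5000; L_3 = √(Δx²+Δy²) = 4.5000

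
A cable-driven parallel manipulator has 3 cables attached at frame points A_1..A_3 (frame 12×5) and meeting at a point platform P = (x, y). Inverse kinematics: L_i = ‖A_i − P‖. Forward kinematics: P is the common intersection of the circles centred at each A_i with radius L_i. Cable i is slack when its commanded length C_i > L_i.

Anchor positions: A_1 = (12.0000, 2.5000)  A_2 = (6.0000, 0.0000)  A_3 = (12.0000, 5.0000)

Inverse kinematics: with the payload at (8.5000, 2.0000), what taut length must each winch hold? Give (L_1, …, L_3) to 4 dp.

(3.5355, 3.2016, 4.6098)

cable 1: Δx=3.5000, Δy=0.5000; L_1 = √(Δx²+Δy²) = 3.5355
cable 2: Δx=-2.5000, Δy=-2.0000; L_2 = √(Δx²+Δy²) = 3.2016
cable 3: Δx=3.5000, Δy=3.0000; L_3 = √(Δx²+Δy²) = 4.6098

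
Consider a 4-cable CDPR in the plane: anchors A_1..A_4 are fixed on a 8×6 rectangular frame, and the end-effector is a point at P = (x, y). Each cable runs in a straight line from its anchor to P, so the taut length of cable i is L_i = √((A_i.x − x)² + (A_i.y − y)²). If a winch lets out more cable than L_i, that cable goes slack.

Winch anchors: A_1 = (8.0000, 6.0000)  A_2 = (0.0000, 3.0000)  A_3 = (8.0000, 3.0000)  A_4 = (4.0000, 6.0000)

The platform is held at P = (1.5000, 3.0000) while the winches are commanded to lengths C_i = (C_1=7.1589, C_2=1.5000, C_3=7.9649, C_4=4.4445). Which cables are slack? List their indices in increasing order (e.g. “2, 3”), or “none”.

3, 4

i=1: geometric 7.1589 vs commanded 7.1589 ⇒ taut
i=2: geometric 1.5000 vs commanded 1.5000 ⇒ taut
i=3: geometric 6.5000 vs commanded 7.9649 ⇒ slack
i=4: geometric 3.9051 vs commanded 4.4445 ⇒ slack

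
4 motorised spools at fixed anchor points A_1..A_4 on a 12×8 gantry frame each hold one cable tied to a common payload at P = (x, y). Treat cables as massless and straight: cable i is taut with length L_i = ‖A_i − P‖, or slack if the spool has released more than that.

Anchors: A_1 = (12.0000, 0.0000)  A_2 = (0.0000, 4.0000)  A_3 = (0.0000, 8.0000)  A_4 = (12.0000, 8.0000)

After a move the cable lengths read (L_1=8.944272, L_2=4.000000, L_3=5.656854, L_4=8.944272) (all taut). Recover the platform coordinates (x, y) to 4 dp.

circle eqns → linear via eq_j − eq_1; set q_j = A_j·A_j − L_j²
q_1 = 144.0000+0.0000−80.0000 = 64.0000
24.0000·x − 8.0000·y = q_1−q_2 = 64.0000
24.0000·x − 16.0000·y = q_1−q_3 = 32.0000
0.0000·x − 16.0000·y = q_1−q_4 = -64.0000
solve first two rows → x=4.0000, y=4.0000
check cable 4: ‖A_4−P‖² = 80.0000 ≈ L_4² = 80.0000 ✓

(4.0000, 4.0000)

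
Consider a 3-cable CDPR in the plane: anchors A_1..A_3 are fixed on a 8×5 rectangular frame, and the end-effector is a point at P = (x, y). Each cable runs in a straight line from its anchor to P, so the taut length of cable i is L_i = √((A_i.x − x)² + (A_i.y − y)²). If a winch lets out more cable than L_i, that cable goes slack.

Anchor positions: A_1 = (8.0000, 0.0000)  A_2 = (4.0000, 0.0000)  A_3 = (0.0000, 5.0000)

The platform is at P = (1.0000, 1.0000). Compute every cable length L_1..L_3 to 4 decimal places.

(7.0711, 3.1623, 4.1231)

cable 1: Δx=7.0000, Δy=-1.0000; L_1 = √(Δx²+Δy²) = 7.0711
cable 2: Δx=3.0000, Δy=-1.0000; L_2 = √(Δx²+Δy²) = 3.1623
cable 3: Δx=-1.0000, Δy=4.0000; L_3 = √(Δx²+Δy²) = 4.1231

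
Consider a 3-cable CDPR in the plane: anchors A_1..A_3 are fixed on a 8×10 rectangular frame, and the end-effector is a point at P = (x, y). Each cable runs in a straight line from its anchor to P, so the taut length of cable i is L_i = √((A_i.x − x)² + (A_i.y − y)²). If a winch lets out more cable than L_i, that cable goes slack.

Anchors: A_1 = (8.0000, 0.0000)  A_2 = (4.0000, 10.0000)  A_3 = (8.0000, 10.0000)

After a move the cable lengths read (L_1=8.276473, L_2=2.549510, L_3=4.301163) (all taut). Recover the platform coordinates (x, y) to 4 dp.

(4.5000, 7.5000)

expand ‖A_i−P‖²=L_i² and subtract eq 1 (k_i ≔ ‖A_i‖²−L_i²)
k_1 = 64.0000+0.0000−68.5000 = -4.5000
eq1−eq2 → [8.0000  -20.0000]·P = -114.0000
eq1−eq3 → [0.0000  -20.0000]·P = -150.0000
2×2 solve → P = (4.5000, 7.5000)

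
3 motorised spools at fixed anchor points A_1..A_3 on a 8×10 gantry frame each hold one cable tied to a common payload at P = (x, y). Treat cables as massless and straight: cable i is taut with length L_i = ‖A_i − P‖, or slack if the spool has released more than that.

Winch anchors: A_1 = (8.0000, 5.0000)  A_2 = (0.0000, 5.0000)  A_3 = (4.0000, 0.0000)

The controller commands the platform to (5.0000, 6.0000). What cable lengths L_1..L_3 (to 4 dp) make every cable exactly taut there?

cable 1: Δx=3.0000, Δy=-1.0000; L_1 = √(Δx²+Δy²) = 3.1623
cable 2: Δx=-5.0000, Δy=-1.0000; L_2 = √(Δx²+Δy²) = 5.0990
cable 3: Δx=-1.0000, Δy=-6.0000; L_3 = √(Δx²+Δy²) = 6.0828

(3.1623, 5.0990, 6.0828)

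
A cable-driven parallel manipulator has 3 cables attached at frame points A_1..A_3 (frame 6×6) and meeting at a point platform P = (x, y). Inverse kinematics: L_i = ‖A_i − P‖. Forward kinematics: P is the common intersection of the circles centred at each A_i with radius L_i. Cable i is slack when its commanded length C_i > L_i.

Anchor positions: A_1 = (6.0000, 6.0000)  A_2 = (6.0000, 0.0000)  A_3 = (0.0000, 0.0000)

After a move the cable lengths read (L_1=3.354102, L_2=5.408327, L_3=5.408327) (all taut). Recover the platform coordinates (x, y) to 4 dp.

(3.0000, 4.5000)

circle eqns → linear via eq_j − eq_1; set k_j = A_j·A_j − L_j²
k_1 = 36.0000+36.0000−11.2500 = 60.7500
0.0000·x + 12.0000·y = k_1−k_2 = 54.0000
12.0000·x + 12.0000·y = k_1−k_3 = 90.0000
solve first two rows → x=3.0000, y=4.5000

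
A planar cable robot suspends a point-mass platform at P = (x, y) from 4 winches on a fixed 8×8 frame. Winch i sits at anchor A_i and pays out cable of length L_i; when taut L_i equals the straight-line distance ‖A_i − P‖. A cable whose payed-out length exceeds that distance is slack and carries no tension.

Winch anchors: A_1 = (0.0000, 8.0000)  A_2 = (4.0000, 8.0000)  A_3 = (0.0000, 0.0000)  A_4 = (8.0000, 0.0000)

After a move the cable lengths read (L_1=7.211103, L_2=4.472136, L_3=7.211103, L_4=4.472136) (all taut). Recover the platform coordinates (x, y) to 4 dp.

circle eqns → linear via eq_j − eq_1; set c_j = A_j·A_j − L_j²
c_1 = 0.0000+64.0000−52.0000 = 12.0000
-8.0000·x + 0.0000·y = c_1−c_2 = -48.0000
0.0000·x + 16.0000·y = c_1−c_3 = 64.0000
-16.0000·x + 16.0000·y = c_1−c_4 = -32.0000
solve first two rows → x=6.0000, y=4.0000
check cable 4: ‖A_4−P‖² = 20.0000 ≈ L_4² = 20.0000 ✓

(6.0000, 4.0000)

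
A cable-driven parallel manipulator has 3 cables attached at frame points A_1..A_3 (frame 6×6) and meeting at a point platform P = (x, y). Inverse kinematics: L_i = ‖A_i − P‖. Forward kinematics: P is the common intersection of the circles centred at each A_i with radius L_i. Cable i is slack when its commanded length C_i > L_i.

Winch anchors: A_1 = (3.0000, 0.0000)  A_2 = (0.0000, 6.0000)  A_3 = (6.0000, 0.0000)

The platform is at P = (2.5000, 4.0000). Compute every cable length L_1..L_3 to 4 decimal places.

(4.0311, 3.2016, 5.3151)

cable 1: Δx=0.5000, Δy=-4.0000; L_1 = √(Δx²+Δy²) = 4.0311
cable 2: Δx=-2.5000, Δy=2.0000; L_2 = √(Δx²+Δy²) = 3.2016
cable 3: Δx=3.5000, Δy=-4.0000; L_3 = √(Δx²+Δy²) = 5.3151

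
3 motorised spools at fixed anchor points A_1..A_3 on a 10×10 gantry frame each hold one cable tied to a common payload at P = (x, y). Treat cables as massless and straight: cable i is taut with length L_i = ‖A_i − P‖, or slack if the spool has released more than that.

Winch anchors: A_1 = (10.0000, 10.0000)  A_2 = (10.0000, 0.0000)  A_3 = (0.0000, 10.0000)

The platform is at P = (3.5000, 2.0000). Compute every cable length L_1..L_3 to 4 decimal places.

L_1 = √((10.0000−3.5000)² + (10.0000−2.0000)²) = 10.3078
L_2 = √((10.0000−3.5000)² + (0.0000−2.0000)²) = 6.8007
L_3 = √((0.0000−3.5000)² + (10.0000−2.0000)²) = 8.7321

(10.3078, 6.8007, 8.7321)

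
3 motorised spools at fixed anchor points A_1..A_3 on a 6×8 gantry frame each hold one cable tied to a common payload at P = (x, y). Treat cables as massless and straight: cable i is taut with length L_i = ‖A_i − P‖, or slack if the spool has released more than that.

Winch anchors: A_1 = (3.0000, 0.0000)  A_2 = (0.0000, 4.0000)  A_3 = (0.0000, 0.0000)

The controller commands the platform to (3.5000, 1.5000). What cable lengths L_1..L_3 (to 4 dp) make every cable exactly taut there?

(1.5811, 4.3012, 3.8079)

L_1: Δ = A_1−P = (-0.5000, -1.5000) → ‖Δ‖ = √2.5000 = 1.5811
L_2: Δ = A_2−P = (-3.5000, 2.5000) → ‖Δ‖ = √18.5000 = 4.3012
L_3: Δ = A_3−P = (-3.5000, -1.5000) → ‖Δ‖ = √14.5000 = 3.8079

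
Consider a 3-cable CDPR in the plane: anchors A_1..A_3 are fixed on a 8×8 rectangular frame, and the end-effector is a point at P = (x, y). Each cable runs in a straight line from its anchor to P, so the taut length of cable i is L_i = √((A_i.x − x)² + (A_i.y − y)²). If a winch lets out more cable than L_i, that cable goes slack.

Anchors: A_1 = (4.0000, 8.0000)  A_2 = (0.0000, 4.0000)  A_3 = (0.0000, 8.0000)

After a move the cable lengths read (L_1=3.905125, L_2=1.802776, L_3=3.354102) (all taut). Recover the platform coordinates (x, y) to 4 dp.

expand ‖A_i−P‖²=L_i² and subtract eq 1 (q_i ≔ ‖A_i‖²−L_i²)
q_1 = 16.0000+64.0000−15.2500 = 64.7500
eq1−eq2 → [8.0000  8.0000]·P = 52.0000
eq1−eq3 → [8.0000  0.0000]·P = 12.0000
2×2 solve → P = (1.5000, 5.0000)

(1.5000, 5.0000)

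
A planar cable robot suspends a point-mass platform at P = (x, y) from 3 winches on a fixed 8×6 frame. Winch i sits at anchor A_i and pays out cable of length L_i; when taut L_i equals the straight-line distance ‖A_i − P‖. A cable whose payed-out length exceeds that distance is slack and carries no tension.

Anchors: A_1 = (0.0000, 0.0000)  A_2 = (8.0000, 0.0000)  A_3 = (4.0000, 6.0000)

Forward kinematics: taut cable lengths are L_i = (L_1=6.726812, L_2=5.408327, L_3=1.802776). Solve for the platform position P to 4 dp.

(5.0000, 4.5000)

expand ‖A_i−P‖²=L_i² and subtract eq 1 (k_i ≔ ‖A_i‖²−L_i²)
k_1 = 0.0000+0.0000−45.2500 = -45.2500
eq1−eq2 → [-16.0000  0.0000]·P = -80.0000
eq1−eq3 → [-8.0000  -12.0000]·P = -94.0000
2×2 solve → P = (5.0000, 4.5000)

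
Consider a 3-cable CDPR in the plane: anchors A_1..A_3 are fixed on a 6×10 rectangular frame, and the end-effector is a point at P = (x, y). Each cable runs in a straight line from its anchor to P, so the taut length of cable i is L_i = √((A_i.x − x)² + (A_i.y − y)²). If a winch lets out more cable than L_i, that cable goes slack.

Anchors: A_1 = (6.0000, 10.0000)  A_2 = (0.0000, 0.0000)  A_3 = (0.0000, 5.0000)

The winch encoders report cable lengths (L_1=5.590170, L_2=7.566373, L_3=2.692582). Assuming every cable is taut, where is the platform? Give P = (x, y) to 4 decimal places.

expand ‖A_i−P‖²=L_i² and subtract eq 1 (k_i ≔ ‖A_i‖²−L_i²)
k_1 = 36.0000+100.0000−31.2500 = 104.7500
eq1−eq2 → [12.0000  20.0000]·P = 162.0000
eq1−eq3 → [12.0000  10.0000]·P = 87.0000
2×2 solve → P = (1.0000, 7.5000)

(1.0000, 7.5000)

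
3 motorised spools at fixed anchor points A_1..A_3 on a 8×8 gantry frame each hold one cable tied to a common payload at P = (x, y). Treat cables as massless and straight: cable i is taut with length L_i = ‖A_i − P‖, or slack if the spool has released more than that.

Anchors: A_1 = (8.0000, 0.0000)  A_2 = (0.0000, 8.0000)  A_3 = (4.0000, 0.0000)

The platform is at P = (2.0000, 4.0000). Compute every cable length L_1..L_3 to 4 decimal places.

(7.2111, 4.4721, 4.4721)

L_1 = √((8.0000−2.0000)² + (0.0000−4.0000)²) = 7.2111
L_2 = √((0.0000−2.0000)² + (8.0000−4.0000)²) = 4.4721
L_3 = √((4.0000−2.0000)² + (0.0000−4.0000)²) = 4.4721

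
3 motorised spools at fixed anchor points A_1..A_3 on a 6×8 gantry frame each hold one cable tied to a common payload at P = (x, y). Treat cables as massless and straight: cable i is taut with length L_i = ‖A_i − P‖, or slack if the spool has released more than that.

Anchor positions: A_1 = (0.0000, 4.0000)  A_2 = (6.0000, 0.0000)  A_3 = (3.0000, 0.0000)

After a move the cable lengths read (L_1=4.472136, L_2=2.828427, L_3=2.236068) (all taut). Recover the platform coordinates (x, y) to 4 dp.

circle eqns → linear via eq_j − eq_1; set q_j = A_j·A_j − L_j²
q_1 = 0.0000+16.0000−20.0000 = -4.0000
-12.0000·x + 8.0000·y = q_1−q_2 = -32.0000
-6.0000·x + 8.0000·y = q_1−q_3 = -8.0000
solve first two rows → x=4.0000, y=2.0000

(4.0000, 2.0000)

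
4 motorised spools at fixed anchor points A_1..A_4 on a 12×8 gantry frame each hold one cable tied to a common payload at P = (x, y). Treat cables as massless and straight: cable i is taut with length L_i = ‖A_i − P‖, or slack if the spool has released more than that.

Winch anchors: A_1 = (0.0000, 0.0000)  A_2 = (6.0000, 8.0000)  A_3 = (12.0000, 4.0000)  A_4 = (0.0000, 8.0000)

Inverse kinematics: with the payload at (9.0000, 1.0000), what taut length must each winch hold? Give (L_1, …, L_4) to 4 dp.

L_1 = √((0.0000−9.0000)² + (0.0000−1.0000)²) = 9.0554
L_2 = √((6.0000−9.0000)² + (8.0000−1.0000)²) = 7.6158
L_3 = √((12.0000−9.0000)² + (4.0000−1.0000)²) = 4.2426
L_4 = √((0.0000−9.0000)² + (8.0000−1.0000)²) = 11.4018

(9.0554, 7.6158, 4.2426, 11.4018)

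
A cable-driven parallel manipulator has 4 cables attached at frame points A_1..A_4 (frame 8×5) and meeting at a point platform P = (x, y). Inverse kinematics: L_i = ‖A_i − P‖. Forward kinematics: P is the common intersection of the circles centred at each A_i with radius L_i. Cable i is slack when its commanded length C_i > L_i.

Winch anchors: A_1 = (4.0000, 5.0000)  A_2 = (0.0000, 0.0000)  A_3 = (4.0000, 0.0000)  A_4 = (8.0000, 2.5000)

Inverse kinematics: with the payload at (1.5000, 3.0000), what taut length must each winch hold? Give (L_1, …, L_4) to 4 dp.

(3.2016, 3.3541, 3.9051, 6.5192)

L_1 = √((4.0000−1.5000)² + (5.0000−3.0000)²) = 3.2016
L_2 = √((0.0000−1.5000)² + (0.0000−3.0000)²) = 3.3541
L_3 = √((4.0000−1.5000)² + (0.0000−3.0000)²) = 3.9051
L_4 = √((8.0000−1.5000)² + (2.5000−3.0000)²) = 6.5192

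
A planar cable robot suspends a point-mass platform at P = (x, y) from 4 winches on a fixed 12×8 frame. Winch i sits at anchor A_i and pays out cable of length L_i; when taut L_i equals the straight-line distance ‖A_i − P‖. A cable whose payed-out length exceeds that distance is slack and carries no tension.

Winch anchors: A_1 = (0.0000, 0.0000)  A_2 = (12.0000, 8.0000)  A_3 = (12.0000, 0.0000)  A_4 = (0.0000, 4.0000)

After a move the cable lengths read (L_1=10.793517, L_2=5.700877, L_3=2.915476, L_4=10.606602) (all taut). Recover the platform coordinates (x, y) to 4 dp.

(10.5000, 2.5000)

circle eqns → linear via eq_j − eq_1; set k_j = A_j·A_j − L_j²
k_1 = 0.0000+0.0000−116.5000 = -116.5000
-24.0000·x − 16.0000·y = k_1−k_2 = -292.0000
-24.0000·x + 0.0000·y = k_1−k_3 = -252.0000
0.0000·x − 8.0000·y = k_1−k_4 = -20.0000
solve first two rows → x=10.5000, y=2.5000
check cable 4: ‖A_4−P‖² = 112.5000 ≈ L_4² = 112.5000 ✓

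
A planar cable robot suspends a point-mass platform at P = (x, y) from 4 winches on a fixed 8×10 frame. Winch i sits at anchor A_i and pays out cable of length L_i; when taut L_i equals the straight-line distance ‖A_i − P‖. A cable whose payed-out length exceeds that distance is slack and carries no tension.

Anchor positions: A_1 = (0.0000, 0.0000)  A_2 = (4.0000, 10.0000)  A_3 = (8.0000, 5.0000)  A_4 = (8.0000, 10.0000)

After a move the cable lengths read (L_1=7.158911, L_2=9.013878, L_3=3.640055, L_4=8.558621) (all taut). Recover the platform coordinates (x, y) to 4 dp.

(7.0000, 1.5000)

circle eqns → linear via eq_j − eq_1; set q_j = A_j·A_j − L_j²
q_1 = 0.0000+0.0000−51.2500 = -51.2500
-8.0000·x − 20.0000·y = q_1−q_2 = -86.0000
-16.0000·x − 10.0000·y = q_1−q_3 = -127.0000
-16.0000·x − 20.0000·y = q_1−q_4 = -142.0000
solve first two rows → x=7.0000, y=1.5000
check cable 4: ‖A_4−P‖² = 73.2500 ≈ L_4² = 73.2500 ✓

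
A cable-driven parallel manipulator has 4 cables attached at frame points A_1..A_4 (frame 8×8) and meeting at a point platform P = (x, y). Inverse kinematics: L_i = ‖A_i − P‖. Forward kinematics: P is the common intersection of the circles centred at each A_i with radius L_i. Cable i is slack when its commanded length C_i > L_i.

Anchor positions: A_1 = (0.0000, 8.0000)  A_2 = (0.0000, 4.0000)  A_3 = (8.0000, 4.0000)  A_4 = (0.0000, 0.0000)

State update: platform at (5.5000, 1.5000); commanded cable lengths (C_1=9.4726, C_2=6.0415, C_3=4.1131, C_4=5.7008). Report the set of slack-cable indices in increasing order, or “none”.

cable 1: L_1 = ‖A_1−P‖ = 8.5147;  C_1 = 9.4726 → slack
cable 2: L_2 = ‖A_2−P‖ = 6.0415;  C_2 = 6.0415 → taut
cable 3: L_3 = ‖A_3−P‖ = 3.5355;  C_3 = 4.1131 → slack
cable 4: L_4 = ‖A_4−P‖ = 5.7009;  C_4 = 5.7008 → taut

1, 3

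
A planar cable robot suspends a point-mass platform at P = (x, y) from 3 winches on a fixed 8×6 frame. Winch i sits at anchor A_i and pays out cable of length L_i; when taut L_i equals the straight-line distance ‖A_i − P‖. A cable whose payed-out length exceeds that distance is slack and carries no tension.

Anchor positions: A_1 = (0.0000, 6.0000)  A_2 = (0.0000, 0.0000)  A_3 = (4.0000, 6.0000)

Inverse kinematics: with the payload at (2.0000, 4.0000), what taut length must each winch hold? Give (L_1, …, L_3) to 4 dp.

(2.8284, 4.4721, 2.8284)

L_1 = √((0.0000−2.0000)² + (6.0000−4.0000)²) = 2.8284
L_2 = √((0.0000−2.0000)² + (0.0000−4.0000)²) = 4.4721
L_3 = √((4.0000−2.0000)² + (6.0000−4.0000)²) = 2.8284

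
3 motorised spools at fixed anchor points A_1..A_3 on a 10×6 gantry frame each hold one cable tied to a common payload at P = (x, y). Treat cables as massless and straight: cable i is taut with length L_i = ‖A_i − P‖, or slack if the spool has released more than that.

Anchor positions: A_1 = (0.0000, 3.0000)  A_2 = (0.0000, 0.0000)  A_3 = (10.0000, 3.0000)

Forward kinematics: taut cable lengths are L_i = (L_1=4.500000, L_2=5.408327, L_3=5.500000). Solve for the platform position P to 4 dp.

each cable: (A_i−P)·(A_i−P) = L_i²; let k_i = ‖A_i‖²−L_i²
k_1 = 0.0000+9.0000−20.2500 = -11.2500
row 1: 0.0000x + 6.0000y = 18.0000  (k_2=-29.2500)
row 2: -20.0000x + 0.0000y = -90.0000  (k_3=78.7500)
Cramer on rows 1–2 → x = 4.5000, y = 3.0000

(4.5000, 3.0000)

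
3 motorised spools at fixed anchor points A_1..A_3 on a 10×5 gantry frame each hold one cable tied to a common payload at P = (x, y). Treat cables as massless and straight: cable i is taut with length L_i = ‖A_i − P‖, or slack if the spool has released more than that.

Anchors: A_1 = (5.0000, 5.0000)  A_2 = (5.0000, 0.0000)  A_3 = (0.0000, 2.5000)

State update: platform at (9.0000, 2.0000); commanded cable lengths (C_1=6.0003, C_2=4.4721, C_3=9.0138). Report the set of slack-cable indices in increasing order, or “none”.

cable 1: L_1 = ‖A_1−P‖ = 5.0000;  C_1 = 6.0003 → slack
cable 2: L_2 = ‖A_2−P‖ = 4.4721;  C_2 = 4.4721 → taut
cable 3: L_3 = ‖A_3−P‖ = 9.0139;  C_3 = 9.0138 → taut

1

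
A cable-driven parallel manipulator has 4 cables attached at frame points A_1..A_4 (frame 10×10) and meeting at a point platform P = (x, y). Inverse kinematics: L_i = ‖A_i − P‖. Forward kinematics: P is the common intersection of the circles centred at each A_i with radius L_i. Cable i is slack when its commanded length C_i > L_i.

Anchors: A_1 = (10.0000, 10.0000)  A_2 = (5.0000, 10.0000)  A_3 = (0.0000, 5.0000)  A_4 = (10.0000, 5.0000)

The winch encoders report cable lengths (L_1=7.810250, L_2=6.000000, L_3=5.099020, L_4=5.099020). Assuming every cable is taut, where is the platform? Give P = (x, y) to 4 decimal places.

each cable: (A_i−P)·(A_i−P) = L_i²; let q_i = ‖A_i‖²−L_i²
q_1 = 100.0000+100.0000−61.0000 = 139.0000
row 1: 10.0000x + 0.0000y = 50.0000  (q_2=89.0000)
row 2: 20.0000x + 10.0000y = 140.0000  (q_3=-1.0000)
row 3: 0.0000x + 10.0000y = 40.0000  (q_4=99.0000)
Cramer on rows 1–2 → x = 5.0000, y = 4.0000
check cable 4: ‖A_4−P‖² = 26.0000 ≈ L_4² = 26.0000 ✓

(5.0000, 4.0000)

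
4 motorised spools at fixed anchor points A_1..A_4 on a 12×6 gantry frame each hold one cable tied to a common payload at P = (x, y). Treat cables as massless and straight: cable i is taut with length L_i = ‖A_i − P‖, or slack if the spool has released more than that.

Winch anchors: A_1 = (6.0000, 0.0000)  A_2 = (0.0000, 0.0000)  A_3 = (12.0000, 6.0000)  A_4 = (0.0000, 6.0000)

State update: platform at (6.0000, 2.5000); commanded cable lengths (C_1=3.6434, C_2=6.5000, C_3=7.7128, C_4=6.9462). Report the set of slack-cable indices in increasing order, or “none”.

i=1: geometric 2.5000 vs commanded 3.6434 ⇒ slack
i=2: geometric 6.5000 vs commanded 6.5000 ⇒ taut
i=3: geometric 6.9462 vs commanded 7.7128 ⇒ slack
i=4: geometric 6.9462 vs commanded 6.9462 ⇒ taut

1, 3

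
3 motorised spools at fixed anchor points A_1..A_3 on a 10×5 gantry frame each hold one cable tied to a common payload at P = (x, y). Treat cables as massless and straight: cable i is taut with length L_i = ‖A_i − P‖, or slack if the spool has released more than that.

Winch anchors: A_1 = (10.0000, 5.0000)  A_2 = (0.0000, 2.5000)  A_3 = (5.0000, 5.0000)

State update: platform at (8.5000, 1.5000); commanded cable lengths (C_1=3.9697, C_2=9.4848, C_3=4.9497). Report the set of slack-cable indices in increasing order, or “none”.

cable 1: √((1.5000)²+(3.5000)²)=3.8079, C_1=3.9697: slack
cable 2: √((-8.5000)²+(1.0000)²)=8.5586, C_2=9.4848: slack
cable 3: √((-3.5000)²+(3.5000)²)=4.9497, C_3=4.9497: taut

1, 2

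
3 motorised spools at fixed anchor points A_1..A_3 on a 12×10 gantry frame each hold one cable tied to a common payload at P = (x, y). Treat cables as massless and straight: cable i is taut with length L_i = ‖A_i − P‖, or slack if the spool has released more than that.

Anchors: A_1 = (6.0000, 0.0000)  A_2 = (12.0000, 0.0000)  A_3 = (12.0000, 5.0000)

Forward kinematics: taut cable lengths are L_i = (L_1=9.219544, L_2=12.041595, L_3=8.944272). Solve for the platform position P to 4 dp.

each cable: (A_i−P)·(A_i−P) = L_i²; let q_i = ‖A_i‖²−L_i²
q_1 = 36.0000+0.0000−85.0000 = -49.0000
row 1: -12.0000x + 0.0000y = -48.0000  (q_2=-1.0000)
row 2: -12.0000x − 10.0000y = -138.0000  (q_3=89.0000)
Cramer on rows 1–2 → x = 4.0000, y = 9.0000

(4.0000, 9.0000)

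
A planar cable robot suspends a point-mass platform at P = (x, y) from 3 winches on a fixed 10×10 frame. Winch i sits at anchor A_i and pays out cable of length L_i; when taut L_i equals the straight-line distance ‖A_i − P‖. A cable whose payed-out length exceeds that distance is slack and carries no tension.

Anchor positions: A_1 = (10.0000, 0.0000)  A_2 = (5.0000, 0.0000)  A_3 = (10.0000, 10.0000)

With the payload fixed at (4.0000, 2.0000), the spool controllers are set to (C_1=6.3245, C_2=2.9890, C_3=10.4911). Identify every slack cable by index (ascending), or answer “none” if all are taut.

cable 1: √((6.0000)²+(-2.0000)²)=6.3246, C_1=6.3245: taut
cable 2: √((1.0000)²+(-2.0000)²)=2.2361, C_2=2.9890: slack
cable 3: √((6.0000)²+(8.0000)²)=10.0000, C_3=10.4911: slack

2, 3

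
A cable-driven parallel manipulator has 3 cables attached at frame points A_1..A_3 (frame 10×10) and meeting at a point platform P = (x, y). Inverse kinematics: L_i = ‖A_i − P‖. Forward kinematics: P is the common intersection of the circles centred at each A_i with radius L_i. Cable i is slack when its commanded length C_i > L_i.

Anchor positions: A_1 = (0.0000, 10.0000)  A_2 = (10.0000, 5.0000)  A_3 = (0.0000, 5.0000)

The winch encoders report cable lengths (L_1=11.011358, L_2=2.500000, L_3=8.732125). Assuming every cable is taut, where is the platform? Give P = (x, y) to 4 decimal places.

each cable: (A_i−P)·(A_i−P) = L_i²; let k_i = ‖A_i‖²−L_i²
k_1 = 0.0000+100.0000−121.2500 = -21.2500
row 1: -20.0000x + 10.0000y = -140.0000  (k_2=118.7500)
row 2: 0.0000x + 10.0000y = 30.0000  (k_3=-51.2500)
Cramer on rows 1–2 → x = 8.5000, y = 3.0000

(8.5000, 3.0000)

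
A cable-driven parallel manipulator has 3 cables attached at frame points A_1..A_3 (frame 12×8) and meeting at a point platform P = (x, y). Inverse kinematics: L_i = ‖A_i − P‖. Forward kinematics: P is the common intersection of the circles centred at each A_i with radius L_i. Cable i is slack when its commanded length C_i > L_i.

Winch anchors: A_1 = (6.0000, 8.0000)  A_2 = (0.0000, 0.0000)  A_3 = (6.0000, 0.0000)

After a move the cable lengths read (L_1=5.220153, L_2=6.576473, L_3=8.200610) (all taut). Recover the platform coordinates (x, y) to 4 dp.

(1.0000, 6.5000)

each cable: (A_i−P)·(A_i−P) = L_i²; let q_i = ‖A_i‖²−L_i²
q_1 = 36.0000+64.0000−27.2500 = 72.7500
row 1: 12.0000x + 16.0000y = 116.0000  (q_2=-43.2500)
row 2: 0.0000x + 16.0000y = 104.0000  (q_3=-31.2500)
Cramer on rows 1–2 → x = 1.0000, y = 6.5000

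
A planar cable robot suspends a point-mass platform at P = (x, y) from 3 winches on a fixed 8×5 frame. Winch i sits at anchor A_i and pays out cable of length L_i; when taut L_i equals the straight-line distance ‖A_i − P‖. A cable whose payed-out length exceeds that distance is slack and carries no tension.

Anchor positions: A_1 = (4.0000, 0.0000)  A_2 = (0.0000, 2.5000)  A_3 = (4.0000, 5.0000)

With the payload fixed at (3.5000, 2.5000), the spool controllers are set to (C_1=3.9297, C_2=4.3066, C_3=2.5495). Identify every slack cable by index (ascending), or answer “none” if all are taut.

1, 2

cable 1: √((0.5000)²+(-2.5000)²)=2.5495, C_1=3.9297: slack
cable 2: √((-3.5000)²+(0.0000)²)=3.5000, C_2=4.3066: slack
cable 3: √((0.5000)²+(2.5000)²)=2.5495, C_3=2.5495: taut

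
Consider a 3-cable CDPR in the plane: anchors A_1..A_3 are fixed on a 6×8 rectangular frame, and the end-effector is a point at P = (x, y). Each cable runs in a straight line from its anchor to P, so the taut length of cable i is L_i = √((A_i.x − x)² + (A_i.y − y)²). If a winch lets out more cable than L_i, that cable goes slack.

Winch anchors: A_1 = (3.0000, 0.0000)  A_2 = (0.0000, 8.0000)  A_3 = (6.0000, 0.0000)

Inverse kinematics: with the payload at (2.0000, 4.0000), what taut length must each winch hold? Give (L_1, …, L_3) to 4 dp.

(4.1231, 4.4721, 5.6569)

L_1 = √((3.0000−2.0000)² + (0.0000−4.0000)²) = 4.1231
L_2 = √((0.0000−2.0000)² + (8.0000−4.0000)²) = 4.4721
L_3 = √((6.0000−2.0000)² + (0.0000−4.0000)²) = 5.6569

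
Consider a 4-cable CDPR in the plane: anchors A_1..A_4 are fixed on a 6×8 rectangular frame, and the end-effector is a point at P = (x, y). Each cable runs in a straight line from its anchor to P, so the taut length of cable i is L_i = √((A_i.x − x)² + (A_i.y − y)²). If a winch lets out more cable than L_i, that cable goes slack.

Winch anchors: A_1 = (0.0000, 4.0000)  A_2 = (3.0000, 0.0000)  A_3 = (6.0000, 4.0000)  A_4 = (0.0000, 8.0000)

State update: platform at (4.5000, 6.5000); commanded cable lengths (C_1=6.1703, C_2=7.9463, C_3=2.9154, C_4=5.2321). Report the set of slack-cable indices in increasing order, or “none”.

1, 2, 4

cable 1: L_1 = ‖A_1−P‖ = 5.1478;  C_1 = 6.1703 → slack
cable 2: L_2 = ‖A_2−P‖ = 6.6708;  C_2 = 7.9463 → slack
cable 3: L_3 = ‖A_3−P‖ = 2.9155;  C_3 = 2.9154 → taut
cable 4: L_4 = ‖A_4−P‖ = 4.7434;  C_4 = 5.2321 → slack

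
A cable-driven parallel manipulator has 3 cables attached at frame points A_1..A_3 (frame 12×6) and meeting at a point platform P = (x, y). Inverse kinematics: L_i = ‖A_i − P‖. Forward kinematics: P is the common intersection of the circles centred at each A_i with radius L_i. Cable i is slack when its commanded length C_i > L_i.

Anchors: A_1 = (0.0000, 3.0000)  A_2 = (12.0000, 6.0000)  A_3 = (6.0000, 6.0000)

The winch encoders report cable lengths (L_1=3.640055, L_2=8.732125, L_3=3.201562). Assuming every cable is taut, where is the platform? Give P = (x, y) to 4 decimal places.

(3.5000, 4.0000)

expand ‖A_i−P‖²=L_i² and subtract eq 1 (q_i ≔ ‖A_i‖²−L_i²)
q_1 = 0.0000+9.0000−13.2500 = -4.2500
eq1−eq2 → [-24.0000  -6.0000]·P = -108.0000
eq1−eq3 → [-12.0000  -6.0000]·P = -66.0000
2×2 solve → P = (3.5000, 4.0000)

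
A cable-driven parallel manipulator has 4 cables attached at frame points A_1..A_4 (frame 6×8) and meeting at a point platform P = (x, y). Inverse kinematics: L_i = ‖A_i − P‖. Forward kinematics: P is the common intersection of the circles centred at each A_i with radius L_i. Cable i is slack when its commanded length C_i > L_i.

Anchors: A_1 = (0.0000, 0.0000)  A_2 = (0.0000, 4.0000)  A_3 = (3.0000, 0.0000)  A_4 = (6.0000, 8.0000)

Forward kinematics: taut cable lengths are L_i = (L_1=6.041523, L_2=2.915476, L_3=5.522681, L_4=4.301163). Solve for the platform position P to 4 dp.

(2.5000, 5.5000)

expand ‖A_i−P‖²=L_i² and subtract eq 1 (c_i ≔ ‖A_i‖²−L_i²)
c_1 = 0.0000+0.0000−36.5000 = -36.5000
eq1−eq2 → [0.0000  -8.0000]·P = -44.0000
eq1−eq3 → [-6.0000  0.0000]·P = -15.0000
eq1−eq4 → [-12.0000  -16.0000]·P = -118.0000
2×2 solve → P = (2.5000, 5.5000)
check cable 4: ‖A_4−P‖² = 18.5000 ≈ L_4² = 18.5000 ✓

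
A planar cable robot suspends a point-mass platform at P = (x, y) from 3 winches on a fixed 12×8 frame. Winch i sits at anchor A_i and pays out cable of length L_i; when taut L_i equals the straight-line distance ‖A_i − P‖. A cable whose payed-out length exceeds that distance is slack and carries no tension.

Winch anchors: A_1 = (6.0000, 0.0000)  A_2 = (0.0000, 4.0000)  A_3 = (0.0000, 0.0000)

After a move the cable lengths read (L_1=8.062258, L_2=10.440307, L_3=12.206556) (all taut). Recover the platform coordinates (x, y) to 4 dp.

expand ‖A_i−P‖²=L_i² and subtract eq 1 (q_i ≔ ‖A_i‖²−L_i²)
q_1 = 36.0000+0.0000−65.0000 = -29.0000
eq1−eq2 → [12.0000  -8.0000]·P = 64.0000
eq1−eq3 → [12.0000  0.0000]·P = 120.0000
2×2 solve → P = (10.0000, 7.0000)

(10.0000, 7.0000)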